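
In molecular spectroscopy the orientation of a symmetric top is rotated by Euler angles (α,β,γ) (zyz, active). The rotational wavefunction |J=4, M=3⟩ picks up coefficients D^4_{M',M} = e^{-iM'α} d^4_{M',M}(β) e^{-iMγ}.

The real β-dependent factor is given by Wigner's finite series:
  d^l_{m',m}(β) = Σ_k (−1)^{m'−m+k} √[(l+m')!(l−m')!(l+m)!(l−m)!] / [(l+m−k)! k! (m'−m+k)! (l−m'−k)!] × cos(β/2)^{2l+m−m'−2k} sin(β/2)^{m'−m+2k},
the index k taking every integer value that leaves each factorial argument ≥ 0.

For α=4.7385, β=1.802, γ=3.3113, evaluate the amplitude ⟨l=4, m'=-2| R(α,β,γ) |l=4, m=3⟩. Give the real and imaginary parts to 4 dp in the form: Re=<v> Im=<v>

Re=0.3344 Im=-0.1644

Split into d^4_{-2,3}(β=1.802) × two z-phases.
Half-angle: c=0.620826, s=0.783948. N=√(2·720·5040·1)=2693.993318
k∈{5,6} keeps every argument non-negative
  k=5: (−1)^0·2693.9933/(240)·0.6208^3·0.7839^5 = +0.795302
  k=6: (−1)^1·2693.9933/(720)·0.6208^1·0.7839^7 = -0.422713
d^4_{-2,3}(1.802) = +0.795302 -0.422713 = +0.372590
Phases: e^{-i·(-2)·4.7385}=-0.998637-0.052198i, e^{-i·(3)·3.3113}=-0.873173+0.487411i ⇒ D=+0.334371-0.164375i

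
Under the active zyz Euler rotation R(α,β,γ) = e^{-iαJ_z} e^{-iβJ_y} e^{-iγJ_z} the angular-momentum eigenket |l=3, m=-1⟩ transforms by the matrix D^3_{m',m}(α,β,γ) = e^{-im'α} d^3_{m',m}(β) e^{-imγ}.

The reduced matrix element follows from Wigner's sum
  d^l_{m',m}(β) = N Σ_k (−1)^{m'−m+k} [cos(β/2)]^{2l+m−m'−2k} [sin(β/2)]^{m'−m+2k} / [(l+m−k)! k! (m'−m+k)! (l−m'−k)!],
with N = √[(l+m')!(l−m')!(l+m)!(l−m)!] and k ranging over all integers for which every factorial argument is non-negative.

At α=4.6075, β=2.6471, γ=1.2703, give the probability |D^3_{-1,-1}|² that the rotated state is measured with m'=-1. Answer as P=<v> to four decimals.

First d^3_{-1,-1}(β=2.6471), then the phase factors e^{-i(-1)α} and e^{-i(-1)γ}:
With c≡cos(β/2)=0.244735 and s≡sin(β/2)=0.969590, N=[2·24·2·24]^{1/2}=48.000000
Admissible k: 0..2 (factorial args all ≥0)
  k=0: (−1)^0·48.0000/(48)·0.2447^6·0.9696^0 = +0.000215
  k=1: (−1)^1·48.0000/(6)·0.2447^4·0.9696^2 = -0.026981
  k=2: (−1)^2·48.0000/(8)·0.2447^2·0.9696^4 = +0.317611
d^3_{-1,-1}(2.6471) = +0.000215 -0.026981 +0.317611 = +0.290846
|D^3_{-1,-1}|² = |d^3_{-1,-1}(β)|² = (+0.290846)² = 0.084591 (the z-rotation phases have unit modulus)

P=0.0846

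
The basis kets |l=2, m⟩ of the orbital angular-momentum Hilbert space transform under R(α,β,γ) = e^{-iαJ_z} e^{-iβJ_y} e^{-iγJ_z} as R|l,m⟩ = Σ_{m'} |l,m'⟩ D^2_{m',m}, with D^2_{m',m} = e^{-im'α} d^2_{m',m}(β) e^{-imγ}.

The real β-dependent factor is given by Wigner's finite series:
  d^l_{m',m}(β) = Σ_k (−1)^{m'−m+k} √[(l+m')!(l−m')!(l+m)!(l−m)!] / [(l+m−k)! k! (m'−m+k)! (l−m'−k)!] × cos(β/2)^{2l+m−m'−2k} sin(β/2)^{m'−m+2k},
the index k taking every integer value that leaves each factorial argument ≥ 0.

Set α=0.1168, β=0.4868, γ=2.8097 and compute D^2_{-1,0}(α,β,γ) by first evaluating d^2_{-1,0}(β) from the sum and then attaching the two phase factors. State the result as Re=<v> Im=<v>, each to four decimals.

Split into d^2_{-1,0}(β=0.4868) × two z-phases.
With c≡cos(β/2)=0.970524 and s≡sin(β/2)=0.241004, N=[1·6·2·2]^{1/2}=4.898979
Admissible k: 1..2 (factorial args all ≥0)
  k=1: (−1)^0·4.8990/(2)·0.9705^3·0.2410^1 = +0.539658
  k=2: (−1)^1·4.8990/(2)·0.9705^1·0.2410^3 = -0.033278
d^2_{-1,0}(0.4868) = +0.539658 -0.033278 = +0.506380
Attach z-rotation phases: D = e^{-i(-1)(0.1168)}·(+0.506380)·e^{-i(0)(2.8097)} = +0.502930+0.059011i

Re=0.5029 Im=0.0590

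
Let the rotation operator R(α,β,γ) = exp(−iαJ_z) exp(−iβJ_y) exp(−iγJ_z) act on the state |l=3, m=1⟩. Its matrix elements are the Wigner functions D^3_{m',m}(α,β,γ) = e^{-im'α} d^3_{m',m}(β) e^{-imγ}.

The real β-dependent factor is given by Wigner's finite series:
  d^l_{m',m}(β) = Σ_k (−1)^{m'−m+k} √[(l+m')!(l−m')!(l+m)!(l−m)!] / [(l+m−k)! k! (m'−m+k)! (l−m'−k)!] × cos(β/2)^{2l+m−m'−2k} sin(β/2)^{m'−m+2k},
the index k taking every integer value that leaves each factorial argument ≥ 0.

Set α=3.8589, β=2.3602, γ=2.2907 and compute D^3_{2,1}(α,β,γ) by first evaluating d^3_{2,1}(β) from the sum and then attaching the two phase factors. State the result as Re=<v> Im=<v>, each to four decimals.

Split into d^3_{2,1}(β=2.3602) × two z-phases.
With c≡cos(β/2)=0.380832 and s≡sin(β/2)=0.924644, N=[120·1·24·2]^{1/2}=75.894664
k: max(0,(1)−(2))=0 … min(3+(1),3−(2))=1
  k=0: (−1)^1·75.8947/(24)·0.3808^5·0.9246^1 = -0.023423
  k=1: (−1)^2·75.8947/(12)·0.3808^3·0.9246^3 = +0.276157
d^3_{2,1}(2.3602) = -0.023423 +0.276157 = +0.252733
Phases: e^{-i·(2)·3.8589}=+0.135761-0.990742i, e^{-i·(1)·2.2907}=-0.659312-0.751869i ⇒ D=-0.210885+0.139290i

Re=-0.2109 Im=0.1393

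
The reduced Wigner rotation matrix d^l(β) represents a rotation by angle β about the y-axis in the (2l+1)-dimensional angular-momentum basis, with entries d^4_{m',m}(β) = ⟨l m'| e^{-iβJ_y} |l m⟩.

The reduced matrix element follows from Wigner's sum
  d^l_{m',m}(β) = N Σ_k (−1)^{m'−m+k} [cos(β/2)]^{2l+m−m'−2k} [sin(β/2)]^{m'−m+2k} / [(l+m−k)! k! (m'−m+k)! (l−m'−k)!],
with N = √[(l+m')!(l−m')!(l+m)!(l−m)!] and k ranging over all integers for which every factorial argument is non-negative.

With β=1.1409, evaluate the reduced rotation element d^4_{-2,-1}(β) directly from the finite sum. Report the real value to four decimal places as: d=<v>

d^4_{-2,-1}(β=1.1409) via Wigner's sum:
c=cos(1.1409/2)=0.841658, s=sin(1.1409/2)=0.540011; N=√[2·720·6·120]=1018.233765
k∈{1,2,3} keeps every argument non-negative
  k=1: (−1)^0·1018.2338/(240)·0.8417^7·0.5400^1 = +0.685470
  k=2: (−1)^1·1018.2338/(48)·0.8417^5·0.5400^3 = -1.410887
  k=3: (−1)^2·1018.2338/(72)·0.8417^3·0.5400^5 = +0.387199
d^4_{-2,-1}(1.1409) = +0.685470 -1.410887 +0.387199 = -0.338217

d=-0.3382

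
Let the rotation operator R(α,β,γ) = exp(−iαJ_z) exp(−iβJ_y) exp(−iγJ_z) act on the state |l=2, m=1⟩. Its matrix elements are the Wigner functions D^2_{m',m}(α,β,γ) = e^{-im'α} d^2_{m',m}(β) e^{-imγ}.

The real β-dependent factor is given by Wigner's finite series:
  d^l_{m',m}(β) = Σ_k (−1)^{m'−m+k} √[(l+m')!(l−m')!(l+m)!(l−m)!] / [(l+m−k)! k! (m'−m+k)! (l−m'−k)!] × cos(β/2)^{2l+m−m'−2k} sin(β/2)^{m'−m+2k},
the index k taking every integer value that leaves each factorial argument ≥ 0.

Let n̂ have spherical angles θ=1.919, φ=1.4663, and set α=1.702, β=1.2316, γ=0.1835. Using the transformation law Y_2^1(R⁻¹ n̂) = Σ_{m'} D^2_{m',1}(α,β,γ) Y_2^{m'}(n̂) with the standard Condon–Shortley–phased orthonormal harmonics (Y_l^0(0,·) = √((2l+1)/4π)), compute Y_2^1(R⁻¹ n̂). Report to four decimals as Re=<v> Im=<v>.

Need the full column D^2_{m',1} for m'=−2..2 at α=1.702, β=1.2316, γ=0.1835.
cos(β/2)=0.816312, sin(β/2)=0.577612
d^2_{-2,1}: single k=3 term ⇒ +0.314626;  D = -0.313647-0.024801i
d^2_{-1,1}: k∈[2..3] ⇒ +0.666968 -0.111313 = +0.555656;  D = +0.029046+0.554896i
d^2_{0,1}: k∈[1..2] ⇒ +0.769626 -0.385336 = +0.384290;  D = +0.377838-0.070122i
d^2_{1,1}: k∈[0..1] ⇒ +0.444042 -0.666968 = -0.222927;  D = +0.069004+0.211978i
d^2_{2,1}: single k=0 term ⇒ -0.628397;  D = +0.566952-0.271013i
Y_2^{m'}(θ=1.919,φ=1.4663) and Σ D·Y over m':
  (-0.3136-0.0248i)·(-0.3339-0.0708i)  (+0.0290+0.5549i)·(-0.0258+0.2464i)  (+0.3778-0.0701i)·(-0.2052+0.0000i)  (+0.0690+0.2120i)·(+0.0258+0.2464i)  (+0.5670-0.2710i)·(-0.3339+0.0708i)
Y_2^1(R⁻¹ n̂) = -0.332631+0.190812i

Re=-0.3326 Im=0.1908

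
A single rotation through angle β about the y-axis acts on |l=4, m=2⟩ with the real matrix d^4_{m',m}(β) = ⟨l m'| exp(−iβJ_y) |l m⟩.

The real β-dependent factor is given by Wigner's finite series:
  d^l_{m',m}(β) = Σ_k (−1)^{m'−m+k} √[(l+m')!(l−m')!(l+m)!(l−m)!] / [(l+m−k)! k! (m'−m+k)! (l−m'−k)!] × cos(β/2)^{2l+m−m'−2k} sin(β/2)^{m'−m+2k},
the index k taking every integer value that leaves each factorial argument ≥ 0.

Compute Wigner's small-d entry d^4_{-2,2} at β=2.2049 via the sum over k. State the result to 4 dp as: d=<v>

d=-0.4375

d^4_{-2,2}(β=2.2049) via Wigner's sum:
Half-angle: c=0.451411, s=0.892316. N=√(2·720·720·2)=1440.000000
k∈{4,5,6} keeps every argument non-negative
  k=4: (−1)^0·1440.0000/(96)·0.4514^4·0.8923^4 = +0.394871
  k=5: (−1)^1·1440.0000/(120)·0.4514^2·0.8923^6 = -1.234350
  k=6: (−1)^2·1440.0000/(1440)·0.4514^0·0.8923^8 = +0.401929
d^4_{-2,2}(2.2049) = +0.394871 -1.234350 +0.401929 = -0.437549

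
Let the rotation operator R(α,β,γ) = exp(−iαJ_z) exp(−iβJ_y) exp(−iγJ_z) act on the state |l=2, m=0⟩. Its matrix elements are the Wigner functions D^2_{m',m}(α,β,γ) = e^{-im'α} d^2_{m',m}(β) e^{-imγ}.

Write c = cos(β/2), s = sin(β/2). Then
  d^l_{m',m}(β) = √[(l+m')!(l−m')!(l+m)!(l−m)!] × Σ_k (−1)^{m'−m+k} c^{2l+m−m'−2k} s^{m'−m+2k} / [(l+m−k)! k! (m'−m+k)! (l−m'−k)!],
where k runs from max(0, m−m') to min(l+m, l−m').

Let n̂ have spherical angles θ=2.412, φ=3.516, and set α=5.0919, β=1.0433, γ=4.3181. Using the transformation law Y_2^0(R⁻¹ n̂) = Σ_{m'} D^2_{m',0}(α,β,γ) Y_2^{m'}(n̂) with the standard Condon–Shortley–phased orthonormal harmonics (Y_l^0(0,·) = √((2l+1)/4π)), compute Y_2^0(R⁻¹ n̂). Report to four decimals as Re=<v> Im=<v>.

Need the full column D^2_{m',0} for m'=−2..2 at α=5.0919, β=1.0433, γ=4.3181.
cos(β/2)=0.866998, sin(β/2)=0.498311
d^2_{-2,0}: single k=2 term ⇒ +0.457208;  D = -0.331708-0.314656i
d^2_{-1,0}: k∈[1..2] ⇒ +0.795483 -0.262782 = +0.532701;  D = +0.197348-0.494797i
d^2_{0,0}: k∈[0..2] ⇒ +0.565032 -0.746617 +0.061660 = -0.119926;  D = -0.119926+0.000000i
d^2_{1,0}: k∈[0..1] ⇒ -0.795483 +0.262782 = -0.532701;  D = -0.197348-0.494797i
d^2_{2,0}: single k=0 term ⇒ +0.457208;  D = -0.331708+0.314656i
Y_2^{m'}(θ=2.412,φ=3.516) and Σ D·Y over m':
  (-0.3317-0.3147i)·(+0.1257-0.1168i)  (+0.1973-0.4948i)·(+0.3573-0.1404i)  (-0.1199+0.0000i)·(+0.2104+0.0000i)  (-0.1973-0.4948i)·(-0.3573-0.1404i)  (-0.3317+0.3147i)·(+0.1257+0.1168i)
Y_2^0(R⁻¹ n̂) = -0.180073+0.000000i

Re=-0.1801 Im=0.0000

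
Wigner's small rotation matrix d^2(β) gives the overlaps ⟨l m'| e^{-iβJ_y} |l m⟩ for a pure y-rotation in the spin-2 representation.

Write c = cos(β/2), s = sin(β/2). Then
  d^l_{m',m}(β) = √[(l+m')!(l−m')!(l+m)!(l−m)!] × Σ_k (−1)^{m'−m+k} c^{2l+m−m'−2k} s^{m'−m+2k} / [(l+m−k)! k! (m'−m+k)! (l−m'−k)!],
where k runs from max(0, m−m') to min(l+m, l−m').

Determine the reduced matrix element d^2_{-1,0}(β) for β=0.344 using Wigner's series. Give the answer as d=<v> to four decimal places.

d^2_{-1,0}(β=0.344) via Wigner's sum:
Half-angle: c=0.985244, s=0.171153. N=√(1·6·2·2)=4.898979
k: max(0,(0)−(-1))=1 … min(2+(0),2−(-1))=2
  k=1: (−1)^0·4.8990/(2)·0.9852^3·0.1712^1 = +0.400952
  k=2: (−1)^1·4.8990/(2)·0.9852^1·0.1712^3 = -0.012100
d^2_{-1,0}(0.344) = +0.400952 -0.012100 = +0.388852

d=0.3889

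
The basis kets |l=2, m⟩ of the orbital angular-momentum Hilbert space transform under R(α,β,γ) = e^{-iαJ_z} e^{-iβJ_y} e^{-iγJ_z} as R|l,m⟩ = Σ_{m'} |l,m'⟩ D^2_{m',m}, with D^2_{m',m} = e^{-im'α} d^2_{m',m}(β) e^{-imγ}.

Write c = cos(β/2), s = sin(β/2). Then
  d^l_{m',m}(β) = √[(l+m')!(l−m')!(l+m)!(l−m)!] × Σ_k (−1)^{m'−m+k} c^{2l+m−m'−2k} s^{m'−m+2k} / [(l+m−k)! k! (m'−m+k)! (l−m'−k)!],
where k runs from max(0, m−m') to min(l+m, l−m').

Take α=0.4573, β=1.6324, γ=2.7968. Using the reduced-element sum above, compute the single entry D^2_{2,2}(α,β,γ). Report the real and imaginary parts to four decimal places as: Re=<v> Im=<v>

First d^2_{2,2}(β=1.6324), then the phase factors e^{-i(2)α} and e^{-i(2)γ}:
Half-angle: c=0.684995, s=0.728548. N=√(24·1·24·1)=24.000000
Admissible k: 0..0 (factorial args all ≥0)
  k=0: (−1)^0·24.0000/(24)·0.6850^4·0.7285^0 = +0.220165
d^2_{2,2}(1.6324) = +0.220165
D = (+0.610108-0.792319i)·(+0.220165)·(+0.771510+0.636217i) = +0.214615-0.049123i

Re=0.2146 Im=-0.0491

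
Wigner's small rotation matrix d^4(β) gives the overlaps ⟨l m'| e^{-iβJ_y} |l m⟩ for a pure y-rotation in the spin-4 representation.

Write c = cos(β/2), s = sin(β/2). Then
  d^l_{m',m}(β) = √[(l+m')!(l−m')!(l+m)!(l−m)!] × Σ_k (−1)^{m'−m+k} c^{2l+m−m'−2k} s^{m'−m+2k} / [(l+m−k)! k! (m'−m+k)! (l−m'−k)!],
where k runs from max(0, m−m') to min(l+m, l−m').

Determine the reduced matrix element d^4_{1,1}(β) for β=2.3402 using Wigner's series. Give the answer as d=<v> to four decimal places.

d^4_{1,1}(β=2.3402) via Wigner's sum:
With c≡cos(β/2)=0.390060 and s≡sin(β/2)=0.920790, N=[120·6·120·6]^{1/2}=720.000000
k: max(0,(1)−(1))=0 … min(4+(1),4−(1))=3
  k=0: (−1)^0·720.0000/(720)·0.3901^8·0.9208^0 = +0.000536
  k=1: (−1)^1·720.0000/(48)·0.3901^6·0.9208^2 = -0.044792
  k=2: (−1)^2·720.0000/(24)·0.3901^4·0.9208^4 = +0.499214
  k=3: (−1)^3·720.0000/(72)·0.3901^2·0.9208^6 = -0.927309
d^4_{1,1}(2.3402) = +0.000536 -0.044792 +0.499214 -0.927309 = -0.472351

d=-0.4724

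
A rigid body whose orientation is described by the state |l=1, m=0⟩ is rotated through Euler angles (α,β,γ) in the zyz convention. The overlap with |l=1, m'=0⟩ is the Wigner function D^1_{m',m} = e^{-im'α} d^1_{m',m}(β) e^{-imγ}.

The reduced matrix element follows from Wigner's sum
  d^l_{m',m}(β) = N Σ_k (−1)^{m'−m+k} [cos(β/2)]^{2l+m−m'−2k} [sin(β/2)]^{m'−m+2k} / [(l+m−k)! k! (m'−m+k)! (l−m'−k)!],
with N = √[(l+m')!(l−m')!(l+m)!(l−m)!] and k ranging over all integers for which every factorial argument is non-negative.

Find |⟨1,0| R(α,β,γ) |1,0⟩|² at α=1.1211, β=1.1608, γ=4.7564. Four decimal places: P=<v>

D^1_{0,0}(1.1211,1.1608,4.7564) = e^{-i·0·1.1211}·d^1_{0,0}(1.1608)·e^{-i·0·4.7564}. Compute d first:
With c≡cos(β/2)=0.836243 and s≡sin(β/2)=0.548358, N=[1·1·1·1]^{1/2}=1.000000
k: max(0,(0)−(0))=0 … min(1+(0),1−(0))=1
  k=0: (−1)^0·1.0000/(1)·0.8362^2·0.5484^0 = +0.699303
  k=1: (−1)^1·1.0000/(1)·0.8362^0·0.5484^2 = -0.300697
d^1_{0,0}(1.1608) = +0.699303 -0.300697 = +0.398606
|D^1_{0,0}|² = |d^1_{0,0}(β)|² = (+0.398606)² = 0.158887 (the z-rotation phases have unit modulus)

P=0.1589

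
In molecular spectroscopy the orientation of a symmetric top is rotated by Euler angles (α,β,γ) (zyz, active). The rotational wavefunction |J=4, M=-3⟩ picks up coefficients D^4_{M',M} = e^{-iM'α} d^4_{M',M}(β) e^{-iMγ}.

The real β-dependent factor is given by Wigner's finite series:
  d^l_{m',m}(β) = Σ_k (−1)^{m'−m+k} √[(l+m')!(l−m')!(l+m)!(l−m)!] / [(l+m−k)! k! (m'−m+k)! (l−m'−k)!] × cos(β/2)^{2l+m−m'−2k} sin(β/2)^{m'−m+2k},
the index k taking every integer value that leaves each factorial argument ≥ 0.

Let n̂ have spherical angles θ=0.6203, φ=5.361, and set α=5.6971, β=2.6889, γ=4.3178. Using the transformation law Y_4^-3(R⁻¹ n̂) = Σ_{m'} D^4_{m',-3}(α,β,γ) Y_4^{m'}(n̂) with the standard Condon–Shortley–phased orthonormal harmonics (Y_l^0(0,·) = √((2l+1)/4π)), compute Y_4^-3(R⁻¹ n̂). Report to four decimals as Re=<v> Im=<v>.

Re=0.3906 Im=-0.1119

Need the full column D^4_{m',-3} for m'=−4..4 at α=5.6971, β=2.6889, γ=4.3178.
cos(β/2)=0.224419, sin(β/2)=0.974493
d^4_{-4,-3}: single k=1 term ⇒ +0.000079;  D = -0.000030-0.000073i
d^4_{-3,-3}: k∈[0..1] ⇒ +0.000006 -0.000849 = -0.000843;  D = -0.000167+0.000826i
d^4_{-2,-3}: k∈[0..1] ⇒ -0.000105 +0.005913 = +0.005809;  D = +0.004108-0.004106i
d^4_{-1,-3}: k∈[0..1] ⇒ +0.000963 -0.030260 = -0.029297;  D = -0.028719+0.005793i
d^4_{0,-3}: k∈[0..1] ⇒ -0.006233 +0.117526 = +0.111293;  D = +0.103061+0.042006i
d^4_{1,-3}: k∈[0..1] ⇒ +0.030260 -0.342342 = -0.312082;  D = -0.175617-0.257980i
d^4_{2,-3}: k∈[0..1] ⇒ -0.111495 +0.700767 = +0.589272;  D = +0.006833+0.589232i
d^4_{3,-3}: k∈[0..1] ⇒ +0.301917 -0.813260 = -0.511343;  D = +0.277867-0.429257i
d^4_{4,-3}: single k=0 term ⇒ -0.529730;  D = +0.485779-0.211263i
Y_4^{m'}(θ=0.6203,φ=5.361) and Σ D·Y over m':
  (-0.0000-0.0001i)·(-0.0431-0.0263i)  (-0.0002+0.0008i)·(-0.1861+0.0733i)  (+0.0041-0.0041i)·(-0.1110+0.3956i)  (-0.0287+0.0058i)·(+0.2210+0.2915i)  (+0.1031+0.0420i)·(-0.1608+0.0000i)  (-0.1756-0.2580i)·(-0.2210+0.2915i)  (+0.0068+0.5892i)·(-0.1110-0.3956i)  (+0.2779-0.4293i)·(+0.1861+0.0733i)  (+0.4858-0.2113i)·(-0.0431+0.0263i)
Y_4^-3(R⁻¹ n̂) = +0.390639-0.111876i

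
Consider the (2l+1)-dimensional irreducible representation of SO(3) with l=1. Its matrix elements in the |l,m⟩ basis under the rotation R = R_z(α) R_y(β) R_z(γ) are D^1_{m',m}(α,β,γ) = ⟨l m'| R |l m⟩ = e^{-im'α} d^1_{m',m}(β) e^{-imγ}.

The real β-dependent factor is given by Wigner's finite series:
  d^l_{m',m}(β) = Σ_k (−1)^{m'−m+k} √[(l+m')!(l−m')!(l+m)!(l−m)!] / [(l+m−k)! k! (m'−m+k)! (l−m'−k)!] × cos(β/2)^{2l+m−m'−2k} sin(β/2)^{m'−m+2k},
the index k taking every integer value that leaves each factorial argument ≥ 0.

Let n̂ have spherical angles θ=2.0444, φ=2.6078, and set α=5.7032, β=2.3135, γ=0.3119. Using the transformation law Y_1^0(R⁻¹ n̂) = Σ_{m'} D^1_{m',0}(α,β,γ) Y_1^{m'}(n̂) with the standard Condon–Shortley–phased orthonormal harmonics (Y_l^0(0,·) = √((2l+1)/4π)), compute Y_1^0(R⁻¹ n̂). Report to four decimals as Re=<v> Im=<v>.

Need the full column D^1_{m',0} for m'=−1..1 at α=5.7032, β=2.3135, γ=0.3119.
cos(β/2)=0.402317, sin(β/2)=0.915500
d^1_{-1,0}: single k=1 term ⇒ +0.520885;  D = +0.435705-0.285451i
d^1_{0,0}: k∈[0..1] ⇒ +0.161859 -0.838141 = -0.676282;  D = -0.676282+0.000000i
d^1_{1,0}: single k=0 term ⇒ -0.520885;  D = -0.435705-0.285451i
Y_1^{m'}(θ=2.0444,φ=2.6078) and Σ D·Y over m':
  (+0.4357-0.2855i)·(-0.2647-0.1564i)  (-0.6763+0.0000i)·(-0.2228+0.0000i)  (-0.4357-0.2855i)·(+0.2647-0.1564i)
Y_1^0(R⁻¹ n̂) = -0.169258+0.000000i

Re=-0.1693 Im=0.0000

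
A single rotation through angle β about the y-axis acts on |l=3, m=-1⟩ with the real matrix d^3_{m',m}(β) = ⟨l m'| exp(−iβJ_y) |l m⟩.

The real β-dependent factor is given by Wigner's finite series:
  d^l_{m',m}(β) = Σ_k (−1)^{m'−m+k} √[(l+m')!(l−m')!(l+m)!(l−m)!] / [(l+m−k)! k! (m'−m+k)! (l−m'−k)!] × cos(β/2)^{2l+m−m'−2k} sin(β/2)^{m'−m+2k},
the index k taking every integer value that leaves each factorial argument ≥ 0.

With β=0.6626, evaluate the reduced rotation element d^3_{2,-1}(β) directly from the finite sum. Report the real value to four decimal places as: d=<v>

d=-0.1732

d^3_{2,-1}(β=0.6626) via Wigner's sum:
c=cos(0.6626/2)=0.945620, s=sin(0.6626/2)=0.325273; N=√[120·1·2·24]=75.894664
k∈{0,1} keeps every argument non-negative
  k=0: (−1)^3·75.8947/(12)·0.9456^3·0.3253^3 = -0.184044
  k=1: (−1)^4·75.8947/(24)·0.9456^1·0.3253^5 = +0.010888
d^3_{2,-1}(0.6626) = -0.184044 +0.010888 = -0.173156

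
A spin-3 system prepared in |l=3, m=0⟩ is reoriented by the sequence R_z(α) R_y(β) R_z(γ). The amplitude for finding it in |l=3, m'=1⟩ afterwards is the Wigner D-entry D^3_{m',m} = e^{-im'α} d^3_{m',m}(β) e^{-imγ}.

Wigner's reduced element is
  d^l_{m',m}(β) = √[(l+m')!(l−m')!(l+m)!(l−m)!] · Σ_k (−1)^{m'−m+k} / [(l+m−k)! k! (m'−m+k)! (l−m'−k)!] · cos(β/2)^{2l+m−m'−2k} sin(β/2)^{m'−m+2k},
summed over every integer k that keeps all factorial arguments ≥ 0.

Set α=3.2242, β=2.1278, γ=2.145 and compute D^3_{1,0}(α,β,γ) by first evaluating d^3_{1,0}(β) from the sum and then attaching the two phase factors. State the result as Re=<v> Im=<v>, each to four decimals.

First d^3_{1,0}(β=2.1278), then the phase factors e^{-i(1)α} and e^{-i(0)γ}:
c=cos(2.1278/2)=0.485466, s=sin(2.1278/2)=0.874255; N=√[24·2·6·6]=41.569219
k: max(0,(0)−(1))=0 … min(3+(0),3−(1))=2
  k=0: (−1)^1·41.5692/(12)·0.4855^5·0.8743^1 = -0.081663
  k=1: (−1)^2·41.5692/(4)·0.4855^3·0.8743^3 = +0.794518
  k=2: (−1)^3·41.5692/(12)·0.4855^1·0.8743^5 = -0.858897
d^3_{1,0}(2.1278) = -0.081663 +0.794518 -0.858897 = -0.146042
Attach z-rotation phases: D = e^{-i(1)(3.2242)}·(-0.146042)·e^{-i(0)(2.145)} = +0.145544-0.012050i

Re=0.1455 Im=-0.0121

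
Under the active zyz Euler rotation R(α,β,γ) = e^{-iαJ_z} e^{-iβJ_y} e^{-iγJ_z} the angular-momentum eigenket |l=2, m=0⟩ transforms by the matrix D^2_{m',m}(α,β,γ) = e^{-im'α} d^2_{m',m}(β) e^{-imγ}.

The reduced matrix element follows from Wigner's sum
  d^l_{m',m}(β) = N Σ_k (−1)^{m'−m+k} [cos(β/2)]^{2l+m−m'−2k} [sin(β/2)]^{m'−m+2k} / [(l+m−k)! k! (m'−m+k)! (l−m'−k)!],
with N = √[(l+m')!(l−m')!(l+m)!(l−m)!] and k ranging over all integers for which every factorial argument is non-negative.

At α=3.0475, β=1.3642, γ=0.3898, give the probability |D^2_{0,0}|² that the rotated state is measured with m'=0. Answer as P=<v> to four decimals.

P=0.1909

First d^2_{0,0}(β=1.3642), then the phase factors e^{-i(0)α} and e^{-i(0)γ}:
Half-angle: c=0.776251, s=0.630425. N=√(2·2·2·2)=4.000000
k∈{0,1,2} keeps every argument non-negative
  k=0: (−1)^0·4.0000/(4)·0.7763^4·0.6304^0 = +0.363084
  k=1: (−1)^1·4.0000/(1)·0.7763^2·0.6304^2 = -0.957922
  k=2: (−1)^2·4.0000/(4)·0.7763^0·0.6304^4 = +0.157955
d^2_{0,0}(1.3642) = +0.363084 -0.957922 +0.157955 = -0.436883
|D^2_{0,0}|² = |d^2_{0,0}(β)|² = (-0.436883)² = 0.190866 (the z-rotation phases have unit modulus)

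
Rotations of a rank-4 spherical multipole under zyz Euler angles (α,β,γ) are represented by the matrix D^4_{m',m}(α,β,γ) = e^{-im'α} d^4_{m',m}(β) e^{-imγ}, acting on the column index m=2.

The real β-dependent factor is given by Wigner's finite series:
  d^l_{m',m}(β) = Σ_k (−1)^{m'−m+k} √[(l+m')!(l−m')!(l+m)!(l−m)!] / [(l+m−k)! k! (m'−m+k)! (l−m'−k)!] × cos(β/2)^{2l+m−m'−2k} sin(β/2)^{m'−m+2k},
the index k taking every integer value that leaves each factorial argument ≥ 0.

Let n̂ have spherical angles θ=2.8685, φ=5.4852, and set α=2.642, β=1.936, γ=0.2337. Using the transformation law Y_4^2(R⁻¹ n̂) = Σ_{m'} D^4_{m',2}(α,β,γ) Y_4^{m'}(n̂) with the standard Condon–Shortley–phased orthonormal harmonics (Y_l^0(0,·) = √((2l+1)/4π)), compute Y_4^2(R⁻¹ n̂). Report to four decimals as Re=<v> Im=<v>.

Re=-0.2919 Im=0.0928

Need the full column D^4_{m',2} for m'=−4..4 at α=2.642, β=1.936, γ=0.2337.
cos(β/2)=0.566948, sin(β/2)=0.823753
d^4_{-4,2}: single k=6 term ⇒ +0.531434;  D = -0.414621-0.332433i
d^4_{-3,2}: k∈[5..6] ⇒ +0.775893 -0.545994 = +0.229898;  D = +0.088548+0.212162i
d^4_{-2,2}: k∈[4..6] ⇒ +0.713598 -1.205179 +0.212021 = -0.279560;  D = -0.029081+0.278043i
d^4_{-1,2}: k∈[3..5] ⇒ +0.463045 -1.466299 +0.619099 = -0.384154;  D = +0.218114-0.316229i
d^4_{0,2}: k∈[2..4] ⇒ +0.213784 -1.203518 +0.952778 = -0.036956;  D = -0.032992+0.016651i
d^4_{1,2}: k∈[1..3] ⇒ +0.065802 -0.694568 +0.977533 = +0.348766;  D = -0.348586-0.011226i
d^4_{2,2}: k∈[0..2] ⇒ +0.010674 -0.270418 +0.713598 = +0.453854;  D = +0.391179+0.230137i
d^4_{3,2}: k∈[0..1] ⇒ -0.058032 +0.367531 = +0.309499;  D = -0.158970-0.265553i
d^4_{4,2}: single k=0 term ⇒ +0.119243;  D = +0.004748+0.119149i
Y_4^{m'}(θ=2.8685,φ=5.4852) and Σ D·Y over m':
  (-0.4146-0.3324i)·(-0.0023-0.0001i)  (+0.0885+0.2122i)·(+0.0173-0.0161i)  (-0.0291+0.2780i)·(-0.0034+0.1336i)  (+0.2181-0.3162i)·(-0.2994-0.3071i)  (-0.0330+0.0167i)·(+0.5581+0.0000i)  (-0.3486-0.0112i)·(+0.2994-0.3071i)  (+0.3912+0.2301i)·(-0.0034-0.1336i)  (-0.1590-0.2656i)·(-0.0173-0.0161i)  (+0.0047+0.1191i)·(-0.0023+0.0001i)
Y_4^2(R⁻¹ n̂) = -0.291937+0.092808i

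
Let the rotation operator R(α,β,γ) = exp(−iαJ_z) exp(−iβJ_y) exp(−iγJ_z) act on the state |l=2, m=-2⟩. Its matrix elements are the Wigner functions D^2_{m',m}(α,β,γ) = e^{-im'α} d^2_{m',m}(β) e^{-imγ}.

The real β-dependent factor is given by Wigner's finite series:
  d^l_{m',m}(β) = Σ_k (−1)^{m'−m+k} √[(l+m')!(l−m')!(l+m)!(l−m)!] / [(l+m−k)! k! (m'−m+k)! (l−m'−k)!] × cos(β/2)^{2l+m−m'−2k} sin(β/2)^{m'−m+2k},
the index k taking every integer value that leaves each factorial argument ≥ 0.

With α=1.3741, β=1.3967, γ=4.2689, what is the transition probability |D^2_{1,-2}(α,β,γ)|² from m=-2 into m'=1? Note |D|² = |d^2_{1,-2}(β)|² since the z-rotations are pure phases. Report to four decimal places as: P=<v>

First d^2_{1,-2}(β=1.3967), then the phase factors e^{-i(1)α} and e^{-i(-2)γ}:
c=cos(1.3967/2)=0.765904, s=sin(1.3967/2)=0.642955; N=√[6·1·1·24]=12.000000
k: max(0,(-2)−(1))=0 … min(2+(-2),2−(1))=0
  k=0: (−1)^3·12.0000/(6)·0.7659^1·0.6430^3 = -0.407142
d^2_{1,-2}(1.3967) = -0.407142
|D^2_{1,-2}|² = |d^2_{1,-2}(β)|² = (-0.407142)² = 0.165765 (the z-rotation phases have unit modulus)

P=0.1658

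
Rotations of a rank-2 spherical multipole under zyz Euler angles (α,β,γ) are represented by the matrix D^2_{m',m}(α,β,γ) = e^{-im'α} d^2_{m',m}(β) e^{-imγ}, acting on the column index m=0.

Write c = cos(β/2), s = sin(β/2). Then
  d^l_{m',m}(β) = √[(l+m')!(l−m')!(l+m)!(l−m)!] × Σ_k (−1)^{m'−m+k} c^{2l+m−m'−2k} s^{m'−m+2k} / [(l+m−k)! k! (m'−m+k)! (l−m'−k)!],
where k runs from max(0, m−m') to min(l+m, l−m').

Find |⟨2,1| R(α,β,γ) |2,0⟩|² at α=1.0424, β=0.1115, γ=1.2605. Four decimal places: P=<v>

P=0.0183

Split into d^2_{1,0}(β=0.1115) × two z-phases.
c=cos(0.1115/2)=0.998446, s=sin(0.1115/2)=0.055721; N=√[6·1·2·2]=4.898979
Admissible k: 0..1 (factorial args all ≥0)
  k=0: (−1)^1·4.8990/(2)·0.9984^3·0.0557^1 = -0.135853
  k=1: (−1)^2·4.8990/(2)·0.9984^1·0.0557^3 = +0.000423
d^2_{1,0}(0.1115) = -0.135853 +0.000423 = -0.135430
|D^2_{1,0}|² = |d^2_{1,0}(β)|² = (-0.135430)² = 0.018341 (the z-rotation phases have unit modulus)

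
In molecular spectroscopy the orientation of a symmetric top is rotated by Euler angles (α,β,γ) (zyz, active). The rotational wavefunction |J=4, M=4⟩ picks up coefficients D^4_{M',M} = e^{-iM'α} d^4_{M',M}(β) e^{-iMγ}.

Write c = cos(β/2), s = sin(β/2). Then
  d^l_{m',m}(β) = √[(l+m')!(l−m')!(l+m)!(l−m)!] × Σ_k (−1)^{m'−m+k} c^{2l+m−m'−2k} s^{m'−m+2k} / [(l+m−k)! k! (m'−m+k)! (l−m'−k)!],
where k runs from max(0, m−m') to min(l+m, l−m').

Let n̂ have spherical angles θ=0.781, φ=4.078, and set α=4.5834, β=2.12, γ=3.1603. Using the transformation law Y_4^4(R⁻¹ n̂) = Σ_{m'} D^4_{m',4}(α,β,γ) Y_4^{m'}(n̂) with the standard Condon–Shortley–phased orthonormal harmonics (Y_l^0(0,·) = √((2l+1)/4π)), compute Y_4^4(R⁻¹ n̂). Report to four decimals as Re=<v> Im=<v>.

Need the full column D^4_{m',4} for m'=−4..4 at α=4.5834, β=2.12, γ=3.1603.
cos(β/2)=0.488872, sin(β/2)=0.872355
d^4_{-4,4}: single k=8 term ⇒ +0.335388;  D = +0.278541-0.186816i
d^4_{-3,4}: single k=7 term ⇒ +0.531612;  D = +0.236863+0.475927i
d^4_{-2,4}: single k=6 term ⇒ +0.557353;  D = -0.526771+0.182086i
d^4_{-1,4}: single k=5 term ⇒ +0.441720;  D = -0.089409-0.432577i
d^4_{0,4}: single k=4 term ⇒ +0.276760;  D = +0.275986-0.020690i
d^4_{1,4}: single k=3 term ⇒ +0.138724;  D = -0.007510+0.138520i
d^4_{2,4}: single k=2 term ⇒ +0.054971;  D = -0.054052-0.010012i
d^4_{3,4}: single k=1 term ⇒ +0.016467;  D = +0.005057-0.015671i
d^4_{4,4}: single k=0 term ⇒ +0.003263;  D = +0.002950+0.001393i
Y_4^{m'}(θ=0.781,φ=4.078) and Σ D·Y over m':
  (+0.2785-0.1868i)·(-0.0895+0.0617i)  (+0.2369+0.4759i)·(+0.2932+0.1012i)  (-0.5268+0.1821i)·(-0.1248-0.4006i)  (-0.0894-0.4326i)·(-0.0744+0.1011i)  (+0.2760-0.0207i)·(-0.3414+0.0000i)  (-0.0075+0.1385i)·(+0.0744+0.1011i)  (-0.0541-0.0100i)·(-0.1248+0.4006i)  (+0.0051-0.0157i)·(-0.2932+0.1012i)  (+0.0030+0.0014i)·(-0.0895-0.0617i)
Y_4^4(R⁻¹ n̂) = +0.098868+0.409860i

Re=0.0989 Im=0.4099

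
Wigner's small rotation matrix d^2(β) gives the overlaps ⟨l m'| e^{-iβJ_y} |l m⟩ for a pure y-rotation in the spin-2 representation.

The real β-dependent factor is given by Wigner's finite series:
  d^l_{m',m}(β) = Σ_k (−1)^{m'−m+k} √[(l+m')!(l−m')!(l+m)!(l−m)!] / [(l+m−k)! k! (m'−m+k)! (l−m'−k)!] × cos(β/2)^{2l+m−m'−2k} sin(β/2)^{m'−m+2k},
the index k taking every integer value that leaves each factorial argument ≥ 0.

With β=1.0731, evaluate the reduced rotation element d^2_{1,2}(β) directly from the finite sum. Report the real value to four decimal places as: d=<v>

d^2_{1,2}(β=1.0731) via Wigner's sum:
Half-angle: c=0.859477, s=0.511174. N=√(6·1·24·1)=12.000000
k: max(0,(2)−(1))=1 … min(2+(2),2−(1))=1
  k=1: (−1)^0·12.0000/(6)·0.8595^3·0.5112^1 = +0.649086
d^2_{1,2}(1.0731) = +0.649086

d=0.6491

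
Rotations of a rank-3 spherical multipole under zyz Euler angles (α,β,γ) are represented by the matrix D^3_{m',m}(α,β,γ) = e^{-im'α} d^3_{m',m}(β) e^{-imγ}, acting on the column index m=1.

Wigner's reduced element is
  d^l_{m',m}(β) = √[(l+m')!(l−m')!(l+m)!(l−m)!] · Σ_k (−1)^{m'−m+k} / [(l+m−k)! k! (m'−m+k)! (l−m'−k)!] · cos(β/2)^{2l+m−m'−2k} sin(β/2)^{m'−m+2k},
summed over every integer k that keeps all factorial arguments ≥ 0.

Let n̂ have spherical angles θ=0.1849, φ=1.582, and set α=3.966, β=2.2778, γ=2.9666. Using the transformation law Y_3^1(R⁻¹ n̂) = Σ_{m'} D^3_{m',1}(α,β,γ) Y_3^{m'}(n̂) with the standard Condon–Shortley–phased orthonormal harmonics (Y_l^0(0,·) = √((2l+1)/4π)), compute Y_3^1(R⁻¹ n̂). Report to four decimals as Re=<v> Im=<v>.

Need the full column D^3_{m',1} for m'=−3..3 at α=3.966, β=2.2778, γ=2.9666.
cos(β/2)=0.418594, sin(β/2)=0.908174
d^3_{-3,1}: single k=4 term ⇒ +0.461643;  D = -0.406587+0.218636i
d^3_{-2,1}: k∈[3..4] ⇒ +0.347468 -0.817781 = -0.470313;  D = -0.117729+0.455340i
d^3_{-1,1}: k∈[2..4] ⇒ +0.151936 -0.953566 +0.561065 = -0.240566;  D = -0.130100-0.202351i
d^3_{0,1}: k∈[1..3] ⇒ +0.040432 -0.570948 +0.895834 = +0.365318;  D = -0.359739-0.063602i
d^3_{1,1}: k∈[0..2] ⇒ +0.005380 -0.202581 +0.715175 = +0.517973;  D = +0.412534-0.313229i
d^3_{2,1}: k∈[0..1] ⇒ -0.036909 +0.347468 = +0.310559;  D = -0.030069+0.309100i
d^3_{3,1}: single k=0 term ⇒ +0.098074;  D = -0.065215-0.073250i
Y_3^{m'}(θ=0.1849,φ=1.582) and Σ D·Y over m':
  (-0.4066+0.2186i)·(+0.0001+0.0026i)  (-0.1177+0.4553i)·(-0.0339+0.0008i)  (-0.1301-0.2024i)·(-0.0026-0.2276i)  (-0.3597-0.0636i)·(+0.6716+0.0000i)  (+0.4125-0.3132i)·(+0.0026-0.2276i)  (-0.0301+0.3091i)·(-0.0339-0.0008i)  (-0.0652-0.0732i)·(-0.0001+0.0026i)
Y_3^1(R⁻¹ n̂) = -0.353082-0.134498i

Re=-0.3531 Im=-0.1345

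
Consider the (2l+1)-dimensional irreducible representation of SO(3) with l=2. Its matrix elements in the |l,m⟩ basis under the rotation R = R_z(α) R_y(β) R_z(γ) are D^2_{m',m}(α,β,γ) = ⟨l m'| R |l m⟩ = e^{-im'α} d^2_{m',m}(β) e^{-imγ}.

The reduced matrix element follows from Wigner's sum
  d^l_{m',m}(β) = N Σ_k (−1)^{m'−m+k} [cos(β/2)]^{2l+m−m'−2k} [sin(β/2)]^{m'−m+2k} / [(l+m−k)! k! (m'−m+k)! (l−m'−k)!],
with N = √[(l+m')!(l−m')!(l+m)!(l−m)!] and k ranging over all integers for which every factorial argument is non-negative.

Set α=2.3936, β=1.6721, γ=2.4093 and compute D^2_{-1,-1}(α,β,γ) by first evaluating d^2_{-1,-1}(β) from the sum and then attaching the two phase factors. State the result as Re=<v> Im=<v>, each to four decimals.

Re=-0.0488 Im=0.5381

Split into d^2_{-1,-1}(β=1.6721) × two z-phases.
c=cos(1.6721/2)=0.670399, s=sin(1.6721/2)=0.742001; N=√[1·6·1·6]=6.000000
k: max(0,(-1)−(-1))=0 … min(2+(-1),2−(-1))=1
  k=0: (−1)^0·6.0000/(6)·0.6704^4·0.7420^0 = +0.201992
  k=1: (−1)^1·6.0000/(2)·0.6704^2·0.7420^2 = -0.742329
d^2_{-1,-1}(1.6721) = +0.201992 -0.742329 = -0.540338
Phases: e^{-i·(-1)·2.3936}=-0.733056+0.680169i, e^{-i·(-1)·2.4093}=-0.743644+0.668576i ⇒ D=-0.048840+0.538126i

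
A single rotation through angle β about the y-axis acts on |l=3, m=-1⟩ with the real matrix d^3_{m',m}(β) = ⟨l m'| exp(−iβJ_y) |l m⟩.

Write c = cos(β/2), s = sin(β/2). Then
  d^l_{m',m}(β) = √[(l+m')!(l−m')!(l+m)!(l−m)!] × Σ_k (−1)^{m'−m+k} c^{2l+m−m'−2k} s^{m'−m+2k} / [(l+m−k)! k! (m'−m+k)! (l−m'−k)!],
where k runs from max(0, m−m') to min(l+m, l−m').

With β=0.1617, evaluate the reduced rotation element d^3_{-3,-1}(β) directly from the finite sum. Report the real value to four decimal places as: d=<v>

d^3_{-3,-1}(β=0.1617) via Wigner's sum:
c=cos(0.1617/2)=0.996733, s=sin(0.1617/2)=0.080762; N=√[1·720·2·24]=185.903201
The bounds max(0,m−m')=2 and min(l+m,l−m')=2 give 1 term
  k=2: (−1)^0·185.9032/(48)·0.9967^4·0.0808^2 = +0.024933
d^3_{-3,-1}(0.1617) = +0.024933

d=0.0249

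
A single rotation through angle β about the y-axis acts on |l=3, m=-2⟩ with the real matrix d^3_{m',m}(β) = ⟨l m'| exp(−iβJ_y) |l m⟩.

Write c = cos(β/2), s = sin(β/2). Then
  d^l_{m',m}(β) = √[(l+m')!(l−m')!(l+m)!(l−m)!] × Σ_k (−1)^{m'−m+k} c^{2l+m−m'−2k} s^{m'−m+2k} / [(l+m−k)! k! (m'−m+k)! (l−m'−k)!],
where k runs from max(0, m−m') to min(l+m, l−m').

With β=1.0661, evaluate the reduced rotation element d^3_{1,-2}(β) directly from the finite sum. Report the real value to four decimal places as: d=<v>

d^3_{1,-2}(β=1.0661) via Wigner's sum:
c=cos(1.0661/2)=0.861261, s=sin(1.0661/2)=0.508163; N=√[24·2·1·120]=75.894664
k∈{0,1} keeps every argument non-negative
  k=0: (−1)^3·75.8947/(12)·0.8613^3·0.5082^3 = -0.530203
  k=1: (−1)^4·75.8947/(24)·0.8613^1·0.5082^5 = +0.092289
d^3_{1,-2}(1.0661) = -0.530203 +0.092289 = -0.437915

d=-0.4379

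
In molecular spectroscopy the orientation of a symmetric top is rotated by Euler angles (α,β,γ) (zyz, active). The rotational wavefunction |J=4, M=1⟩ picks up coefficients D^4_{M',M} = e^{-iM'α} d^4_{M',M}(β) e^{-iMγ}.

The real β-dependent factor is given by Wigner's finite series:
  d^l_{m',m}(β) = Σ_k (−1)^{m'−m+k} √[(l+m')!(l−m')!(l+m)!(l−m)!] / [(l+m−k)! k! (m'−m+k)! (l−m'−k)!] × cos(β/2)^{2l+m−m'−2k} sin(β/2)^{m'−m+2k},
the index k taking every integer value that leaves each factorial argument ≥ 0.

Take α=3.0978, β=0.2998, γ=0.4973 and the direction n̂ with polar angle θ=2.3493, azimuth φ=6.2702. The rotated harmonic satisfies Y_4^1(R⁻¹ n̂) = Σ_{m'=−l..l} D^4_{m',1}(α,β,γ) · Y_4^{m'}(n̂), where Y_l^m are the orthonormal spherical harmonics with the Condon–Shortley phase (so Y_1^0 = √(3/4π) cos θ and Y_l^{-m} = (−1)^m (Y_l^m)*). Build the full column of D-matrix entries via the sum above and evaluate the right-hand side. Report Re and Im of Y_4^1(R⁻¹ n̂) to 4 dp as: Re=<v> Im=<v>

Need the full column D^4_{m',1} for m'=−4..4 at α=3.0978, β=0.2998, γ=0.4973.
cos(β/2)=0.988786, sin(β/2)=0.149339
d^4_{-4,1}: single k=5 term ⇒ +0.000537;  D = +0.000420-0.000335i
d^4_{-3,1}: k∈[4..5] ⇒ +0.006290 -0.000086 = +0.006204;  D = -0.005017+0.003648i
d^4_{-2,1}: k∈[3..5] ⇒ +0.044519 -0.001523 +0.000007 = +0.043003;  D = +0.035855-0.023742i
d^4_{-1,1}: k∈[2..5] ⇒ +0.208431 -0.014264 +0.000163 -0.000000 = +0.194330;  D = -0.166569+0.100094i
d^4_{0,1}: k∈[1..4] ⇒ +0.617171 -0.084469 +0.001927 -0.000007 = +0.534621;  D = +0.469864-0.255043i
d^4_{1,1}: k∈[0..3] ⇒ +0.913731 -0.312646 +0.014264 -0.000108 = +0.615240;  D = -0.553049+0.269550i
d^4_{2,1}: k∈[0..2] ⇒ -0.585499 +0.066779 -0.001016 = -0.519736;  D = -0.476720+0.207036i
d^4_{3,1}: k∈[0..1] ⇒ +0.165437 -0.006290 = +0.159147;  D = -0.148611+0.056945i
d^4_{4,1}: single k=0 term ⇒ -0.023557;  D = -0.022346+0.007458i
Y_4^{m'}(θ=2.3493,φ=6.2702) and Σ D·Y over m':
  (+0.0004-0.0003i)·(+0.1136+0.0059i)  (-0.0050+0.0036i)·(-0.3170-0.0124i)  (+0.0359-0.0237i)·(+0.4156+0.0108i)  (-0.1666+0.1001i)·(-0.1068-0.0014i)  (+0.4699-0.2550i)·(-0.3473+0.0000i)  (-0.5530+0.2695i)·(+0.1068-0.0014i)  (-0.4767+0.2070i)·(+0.4156-0.0108i)  (-0.1486+0.0569i)·(+0.3170-0.0124i)  (-0.0223+0.0075i)·(+0.1136-0.0059i)
Y_4^1(R⁻¹ n̂) = -0.431888+0.209116i

Re=-0.4319 Im=0.2091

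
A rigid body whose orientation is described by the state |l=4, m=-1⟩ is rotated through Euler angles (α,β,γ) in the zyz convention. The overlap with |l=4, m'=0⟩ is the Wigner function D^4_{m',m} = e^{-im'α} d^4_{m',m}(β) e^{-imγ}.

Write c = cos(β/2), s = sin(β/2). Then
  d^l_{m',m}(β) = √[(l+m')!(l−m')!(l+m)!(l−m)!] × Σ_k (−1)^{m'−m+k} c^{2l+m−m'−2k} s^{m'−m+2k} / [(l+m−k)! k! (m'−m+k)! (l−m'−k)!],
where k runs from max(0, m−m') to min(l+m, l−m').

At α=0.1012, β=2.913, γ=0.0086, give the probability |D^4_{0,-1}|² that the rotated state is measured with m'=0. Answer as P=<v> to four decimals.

P=0.2018

D^4_{0,-1}(0.1012,2.913,0.0086) = e^{-i·0·0.1012}·d^4_{0,-1}(2.913)·e^{-i·-1·0.0086}. Compute d first:
Half-angle: c=0.114048, s=0.993475. N=√(24·24·6·120)=643.987578
Admissible k: 0..3 (factorial args all ≥0)
  k=0: (−1)^1·643.9876/(144)·0.1140^7·0.9935^1 = -0.000001
  k=1: (−1)^2·643.9876/(24)·0.1140^5·0.9935^3 = +0.000508
  k=2: (−1)^3·643.9876/(24)·0.1140^3·0.9935^5 = -0.038522
  k=3: (−1)^4·643.9876/(144)·0.1140^1·0.9935^7 = +0.487193
d^4_{0,-1}(2.913) = -0.000001 +0.000508 -0.038522 +0.487193 = +0.449177
|D^4_{0,-1}|² = |d^4_{0,-1}(β)|² = (+0.449177)² = 0.201760 (the z-rotation phases have unit modulus)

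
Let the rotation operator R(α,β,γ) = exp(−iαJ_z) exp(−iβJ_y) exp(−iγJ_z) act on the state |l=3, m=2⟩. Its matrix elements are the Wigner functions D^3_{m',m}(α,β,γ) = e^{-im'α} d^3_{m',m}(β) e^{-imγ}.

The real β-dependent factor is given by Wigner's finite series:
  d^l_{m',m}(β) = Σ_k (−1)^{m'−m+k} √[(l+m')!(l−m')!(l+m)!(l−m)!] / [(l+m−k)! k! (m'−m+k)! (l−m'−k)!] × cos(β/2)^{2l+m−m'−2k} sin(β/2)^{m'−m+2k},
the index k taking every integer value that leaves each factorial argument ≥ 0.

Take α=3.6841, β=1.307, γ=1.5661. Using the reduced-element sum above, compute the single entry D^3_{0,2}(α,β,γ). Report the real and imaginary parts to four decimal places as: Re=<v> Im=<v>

Re=-0.3328 Im=-0.0031

Split into d^3_{0,2}(β=1.307) × two z-phases.
c=cos(1.307/2)=0.793961, s=sin(1.307/2)=0.607969; N=√[6·6·120·1]=65.726707
Admissible k: 2..3 (factorial args all ≥0)
  k=2: (−1)^0·65.7267/(12)·0.7940^4·0.6080^2 = +0.804488
  k=3: (−1)^1·65.7267/(12)·0.7940^2·0.6080^4 = -0.471720
d^3_{0,2}(1.307) = +0.804488 -0.471720 = +0.332768
Attach z-rotation phases: D = e^{-i(0)(3.6841)}·(+0.332768)·e^{-i(2)(1.5661)} = -0.332753-0.003126i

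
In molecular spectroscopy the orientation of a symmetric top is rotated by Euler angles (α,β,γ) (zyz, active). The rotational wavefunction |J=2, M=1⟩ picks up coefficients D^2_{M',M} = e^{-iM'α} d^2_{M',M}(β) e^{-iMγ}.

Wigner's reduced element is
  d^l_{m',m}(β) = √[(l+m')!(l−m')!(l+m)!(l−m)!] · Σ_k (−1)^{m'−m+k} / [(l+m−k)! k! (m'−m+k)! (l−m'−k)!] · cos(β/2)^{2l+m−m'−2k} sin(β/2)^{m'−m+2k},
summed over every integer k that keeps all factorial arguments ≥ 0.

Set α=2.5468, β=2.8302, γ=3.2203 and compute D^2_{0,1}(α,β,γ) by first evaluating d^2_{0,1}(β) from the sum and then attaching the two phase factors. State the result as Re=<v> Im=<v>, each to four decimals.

D^2_{0,1}(2.5468,2.8302,3.2203) = e^{-i·0·2.5468}·d^2_{0,1}(2.8302)·e^{-i·1·3.2203}. Compute d first:
Half-angle: c=0.155068, s=0.987904. N=√(2·2·6·1)=4.898979
The bounds max(0,m−m')=1 and min(l+m,l−m')=2 give 2 terms
  k=1: (−1)^0·4.8990/(2)·0.1551^3·0.9879^1 = +0.009023
  k=2: (−1)^1·4.8990/(2)·0.1551^1·0.9879^3 = -0.366220
d^2_{0,1}(2.8302) = +0.009023 -0.366220 = -0.357197
Attach z-rotation phases: D = e^{-i(0)(2.5468)}·(-0.357197)·e^{-i(1)(3.2203)} = +0.356091-0.028085i

Re=0.3561 Im=-0.0281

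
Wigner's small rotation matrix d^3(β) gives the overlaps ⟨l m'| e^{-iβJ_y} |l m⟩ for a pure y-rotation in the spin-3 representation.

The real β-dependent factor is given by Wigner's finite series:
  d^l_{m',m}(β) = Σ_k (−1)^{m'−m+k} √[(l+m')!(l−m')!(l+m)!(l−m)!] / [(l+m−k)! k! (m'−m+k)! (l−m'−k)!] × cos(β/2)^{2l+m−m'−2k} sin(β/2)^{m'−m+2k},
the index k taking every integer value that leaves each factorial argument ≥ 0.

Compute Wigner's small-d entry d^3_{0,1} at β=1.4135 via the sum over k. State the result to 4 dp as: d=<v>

d=-0.3752

d^3_{0,1}(β=1.4135) via Wigner's sum:
Half-angle: c=0.760476, s=0.649366. N=√(6·6·24·2)=41.569219
Admissible k: 1..3 (factorial args all ≥0)
  k=1: (−1)^0·41.5692/(12)·0.7605^5·0.6494^1 = +0.572148
  k=2: (−1)^1·41.5692/(4)·0.7605^3·0.6494^3 = -1.251517
  k=3: (−1)^2·41.5692/(12)·0.7605^1·0.6494^5 = +0.304175
d^3_{0,1}(1.4135) = +0.572148 -1.251517 +0.304175 = -0.375195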